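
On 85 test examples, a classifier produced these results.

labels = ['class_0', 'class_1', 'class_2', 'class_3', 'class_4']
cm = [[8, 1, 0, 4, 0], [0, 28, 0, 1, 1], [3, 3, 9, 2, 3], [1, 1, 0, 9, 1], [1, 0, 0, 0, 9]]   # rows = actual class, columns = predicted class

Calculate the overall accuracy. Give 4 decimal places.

0.7412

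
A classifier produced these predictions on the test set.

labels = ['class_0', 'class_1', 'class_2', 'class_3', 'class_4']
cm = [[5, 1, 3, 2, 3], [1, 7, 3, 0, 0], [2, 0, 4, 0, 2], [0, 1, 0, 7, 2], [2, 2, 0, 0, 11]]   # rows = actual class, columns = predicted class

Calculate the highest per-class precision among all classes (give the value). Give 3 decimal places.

0.778

Per-class precision (TP/(TP+FP)):
  class_0: TP=5, FP=1+2+0+2=5 → 5/10 = 0.5000
  class_1: TP=7, FP=1+0+1+2=4 → 7/11 = 0.6364
  class_2: TP=4, FP=3+3+0+0=6 → 4/10 = 0.4000
  class_3: TP=7, FP=2+0+0+0=2 → 7/9 = 0.7778
  class_4: TP=11, FP=3+0+2+2=7 → 11/18 = 0.6111
Highest is class 'class_3' with precision = 0.778.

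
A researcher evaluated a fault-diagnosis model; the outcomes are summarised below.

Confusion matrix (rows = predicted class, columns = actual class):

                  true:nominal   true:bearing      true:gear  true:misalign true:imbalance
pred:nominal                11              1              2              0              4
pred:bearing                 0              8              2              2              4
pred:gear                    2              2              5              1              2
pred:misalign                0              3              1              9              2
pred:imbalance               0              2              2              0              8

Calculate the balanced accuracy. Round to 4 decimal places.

Balanced accuracy = mean of per-class recall.
  nominal: recall = 11/13 = 0.84615
  bearing: recall = 8/16 = 0.50000
  gear: recall = 5/12 = 0.41667
  misalign: recall = 9/12 = 0.75000
  imbalance: recall = 8/20 = 0.40000
Mean = (0.84615 + 0.50000 + 0.41667 + 0.75000 + 0.40000) / 5 = 0.5826

0.5826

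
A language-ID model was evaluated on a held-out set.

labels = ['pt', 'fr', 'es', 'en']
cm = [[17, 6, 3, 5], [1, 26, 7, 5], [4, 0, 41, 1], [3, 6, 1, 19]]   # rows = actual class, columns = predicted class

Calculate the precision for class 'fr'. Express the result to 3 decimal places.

One-vs-rest for 'fr': TP = diagonal; FP = other classes predicted 'fr'; FN = 'fr' predicted as other.
precision = TP/(TP+FP).
fr: TP=26, FP=6+0+6=12 → 26/38 = 0.6842

0.684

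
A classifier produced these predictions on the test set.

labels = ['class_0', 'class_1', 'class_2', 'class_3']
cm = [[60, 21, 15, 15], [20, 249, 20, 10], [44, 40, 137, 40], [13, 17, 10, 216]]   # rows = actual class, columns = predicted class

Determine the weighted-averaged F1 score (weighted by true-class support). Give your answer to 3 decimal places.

0.711

Per-class F1 score (2·TP/(2·TP+FP+FN)):
  class_0: TP=60, FP=20+44+13=77, FN=21+15+15=51 → 120/248 = 0.4839
  class_1: TP=249, FP=21+40+17=78, FN=20+20+10=50 → 498/626 = 0.7955
  class_2: TP=137, FP=15+20+10=45, FN=44+40+40=124 → 274/443 = 0.6185
  class_3: TP=216, FP=15+10+40=65, FN=13+17+10=40 → 432/537 = 0.8045
Weighted-F1 score = Σ (supportᵢ/N)·F1 scoreᵢ with N=927: (111/927)·0.4839 + (299/927)·0.7955 + (261/927)·0.6185 + (256/927)·0.8045 = 0.711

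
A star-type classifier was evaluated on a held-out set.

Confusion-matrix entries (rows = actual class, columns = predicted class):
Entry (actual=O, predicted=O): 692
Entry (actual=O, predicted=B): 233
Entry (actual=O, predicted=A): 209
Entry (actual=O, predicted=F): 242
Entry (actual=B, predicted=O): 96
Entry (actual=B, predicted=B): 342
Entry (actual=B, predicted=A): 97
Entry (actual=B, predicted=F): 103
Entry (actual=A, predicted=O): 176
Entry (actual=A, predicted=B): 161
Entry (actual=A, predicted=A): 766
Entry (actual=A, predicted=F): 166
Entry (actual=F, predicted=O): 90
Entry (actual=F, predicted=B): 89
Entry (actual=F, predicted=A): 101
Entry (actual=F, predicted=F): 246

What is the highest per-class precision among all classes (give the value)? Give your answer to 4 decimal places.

Per-class precision (TP/(TP+FP)):
  O: TP=692, FP=96+176+90=362 → 692/1054 = 0.65655
  B: TP=342, FP=233+161+89=483 → 342/825 = 0.41455
  A: TP=766, FP=209+97+101=407 → 766/1173 = 0.65303
  F: TP=246, FP=242+103+166=511 → 246/757 = 0.32497
Highest is class 'O' with precision = 0.6565.

0.6565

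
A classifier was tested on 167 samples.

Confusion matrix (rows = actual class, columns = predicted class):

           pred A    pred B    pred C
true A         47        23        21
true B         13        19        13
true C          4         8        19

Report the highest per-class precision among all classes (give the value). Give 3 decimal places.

0.734

Per-class precision (TP/(TP+FP)):
  A: TP=47, FP=13+4=17 → 47/64 = 0.7344
  B: TP=19, FP=23+8=31 → 19/50 = 0.3800
  C: TP=19, FP=21+13=34 → 19/53 = 0.3585
Highest is class 'A' with precision = 0.734.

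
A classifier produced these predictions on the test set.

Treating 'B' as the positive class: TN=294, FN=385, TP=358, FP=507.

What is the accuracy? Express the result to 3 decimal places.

0.422

Accuracy = (TP+TN)/N = (358+294)/1544 = 0.422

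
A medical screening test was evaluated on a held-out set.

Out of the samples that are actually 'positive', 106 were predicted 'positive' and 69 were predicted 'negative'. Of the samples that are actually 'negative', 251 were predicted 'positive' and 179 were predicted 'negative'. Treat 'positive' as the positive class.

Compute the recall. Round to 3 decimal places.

Recall = TP/(TP+FN) = 106/(106+69) = 106/175 = 0.606

0.606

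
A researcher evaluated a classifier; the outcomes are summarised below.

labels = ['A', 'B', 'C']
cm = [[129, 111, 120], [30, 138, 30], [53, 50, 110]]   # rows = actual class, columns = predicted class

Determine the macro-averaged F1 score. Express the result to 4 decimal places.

Per-class F1 score (2·TP/(2·TP+FP+FN)):
  A: TP=129, FP=30+53=83, FN=111+120=231 → 258/572 = 0.45105
  B: TP=138, FP=111+50=161, FN=30+30=60 → 276/497 = 0.55533
  C: TP=110, FP=120+30=150, FN=53+50=103 → 220/473 = 0.46512
Macro-F1 score = mean = (0.45105 + 0.55533 + 0.46512) / 3 = 0.4905

0.4905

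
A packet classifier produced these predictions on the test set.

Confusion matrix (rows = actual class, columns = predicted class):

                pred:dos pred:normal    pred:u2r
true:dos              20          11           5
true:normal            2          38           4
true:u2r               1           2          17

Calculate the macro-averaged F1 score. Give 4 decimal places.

Per-class F1 score (2·TP/(2·TP+FP+FN)):
  dos: TP=20, FP=2+1=3, FN=11+5=16 → 40/59 = 0.67797
  normal: TP=38, FP=11+2=13, FN=2+4=6 → 76/95 = 0.80000
  u2r: TP=17, FP=5+4=9, FN=1+2=3 → 34/46 = 0.73913
Macro-F1 score = mean = (0.67797 + 0.80000 + 0.73913) / 3 = 0.7390

0.7390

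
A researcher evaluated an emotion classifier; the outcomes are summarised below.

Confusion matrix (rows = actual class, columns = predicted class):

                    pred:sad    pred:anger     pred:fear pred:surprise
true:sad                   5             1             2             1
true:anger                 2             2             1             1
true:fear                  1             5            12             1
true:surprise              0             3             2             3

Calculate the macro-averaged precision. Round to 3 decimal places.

Per-class precision (TP/(TP+FP)):
  sad: TP=5, FP=2+1+0=3 → 5/8 = 0.6250
  anger: TP=2, FP=1+5+3=9 → 2/11 = 0.1818
  fear: TP=12, FP=2+1+2=5 → 12/17 = 0.7059
  surprise: TP=3, FP=1+1+1=3 → 3/6 = 0.5000
Macro-precision = mean = (0.6250 + 0.1818 + 0.7059 + 0.5000) / 4 = 0.503

0.503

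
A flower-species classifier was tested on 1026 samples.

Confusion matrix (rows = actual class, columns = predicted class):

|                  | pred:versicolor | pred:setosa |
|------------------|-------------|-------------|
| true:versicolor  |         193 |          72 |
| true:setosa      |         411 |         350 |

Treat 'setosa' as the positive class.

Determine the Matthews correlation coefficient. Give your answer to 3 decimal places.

0.167

MCC = (TP·TN − FP·FN) / √((TP+FP)(TP+FN)(TN+FP)(TN+FN))
Numerator = 350·193 − 72·411 = 37958
Denominator = √(422·761·265·604) = √51401988520 = 226720.0664
MCC = 37958 / 226720.0664 = 0.167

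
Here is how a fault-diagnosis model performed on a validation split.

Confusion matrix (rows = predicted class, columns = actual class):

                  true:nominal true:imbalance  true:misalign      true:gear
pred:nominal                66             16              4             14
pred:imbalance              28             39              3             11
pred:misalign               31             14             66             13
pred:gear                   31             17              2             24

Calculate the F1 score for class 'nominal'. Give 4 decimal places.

Take TP from the diagonal, FP from the rest of the 'nominal' prediction marginal, FN from the rest of the 'nominal' actual marginal.
F1 score = 2·TP/(2·TP+FP+FN).
nominal: TP=66, FP=16+4+14=34, FN=28+31+31=90 → 132/256 = 0.51563

0.5156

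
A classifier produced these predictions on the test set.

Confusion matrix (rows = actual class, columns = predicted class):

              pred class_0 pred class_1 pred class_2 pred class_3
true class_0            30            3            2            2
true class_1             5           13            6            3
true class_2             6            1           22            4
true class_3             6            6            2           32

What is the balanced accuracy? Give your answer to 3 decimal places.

Balanced accuracy = mean of per-class recall.
  class_0: recall = 30/37 = 0.8108
  class_1: recall = 13/27 = 0.4815
  class_2: recall = 22/33 = 0.6667
  class_3: recall = 32/46 = 0.6957
Mean = (0.8108 + 0.4815 + 0.6667 + 0.6957) / 4 = 0.664

0.664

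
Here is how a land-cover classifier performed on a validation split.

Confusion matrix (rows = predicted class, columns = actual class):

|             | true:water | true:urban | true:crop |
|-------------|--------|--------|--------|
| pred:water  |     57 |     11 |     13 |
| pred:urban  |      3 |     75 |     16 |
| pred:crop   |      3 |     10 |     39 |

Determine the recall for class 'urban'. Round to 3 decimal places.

0.781

Treat 'urban' as positive and all other classes as negative.
recall = TP/(TP+FN).
urban: TP=75, FN=11+10=21 → 75/96 = 0.7813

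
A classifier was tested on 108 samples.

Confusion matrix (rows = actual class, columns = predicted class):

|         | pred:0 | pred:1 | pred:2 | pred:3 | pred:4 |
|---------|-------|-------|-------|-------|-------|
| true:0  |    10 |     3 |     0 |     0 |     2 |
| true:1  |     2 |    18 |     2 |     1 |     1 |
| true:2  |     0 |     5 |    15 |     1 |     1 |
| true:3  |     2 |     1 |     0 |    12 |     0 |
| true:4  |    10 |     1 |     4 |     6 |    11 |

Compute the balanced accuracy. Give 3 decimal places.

0.648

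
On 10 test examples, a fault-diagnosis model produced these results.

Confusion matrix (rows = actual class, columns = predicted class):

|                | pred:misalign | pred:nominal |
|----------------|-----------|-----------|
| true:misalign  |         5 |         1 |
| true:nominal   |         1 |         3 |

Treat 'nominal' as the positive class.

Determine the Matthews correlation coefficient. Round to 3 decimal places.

MCC = (TP·TN − FP·FN) / √((TP+FP)(TP+FN)(TN+FP)(TN+FN))
Numerator = 3·5 − 1·1 = 14
Denominator = √(4·4·6·6) = √576 = 24.0000
MCC = 14 / 24.0000 = 0.583

0.583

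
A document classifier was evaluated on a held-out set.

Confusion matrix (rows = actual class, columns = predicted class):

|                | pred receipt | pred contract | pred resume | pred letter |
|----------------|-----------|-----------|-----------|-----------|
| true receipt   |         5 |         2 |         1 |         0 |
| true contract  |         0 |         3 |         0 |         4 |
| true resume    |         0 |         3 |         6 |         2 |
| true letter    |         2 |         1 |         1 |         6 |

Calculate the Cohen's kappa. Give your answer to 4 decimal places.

Observed agreement pₒ = trace/N = 20/36 = 0.55556
Expected agreement pₑ = Σ (rowᵢ·colᵢ)/N² = (8·7 + 7·9 + 11·8 + 10·12)/36² = 0.25231
κ = (pₒ − pₑ)/(1 − pₑ) = (0.55556 − 0.25231)/(1 − 0.25231) = 0.4056

0.4056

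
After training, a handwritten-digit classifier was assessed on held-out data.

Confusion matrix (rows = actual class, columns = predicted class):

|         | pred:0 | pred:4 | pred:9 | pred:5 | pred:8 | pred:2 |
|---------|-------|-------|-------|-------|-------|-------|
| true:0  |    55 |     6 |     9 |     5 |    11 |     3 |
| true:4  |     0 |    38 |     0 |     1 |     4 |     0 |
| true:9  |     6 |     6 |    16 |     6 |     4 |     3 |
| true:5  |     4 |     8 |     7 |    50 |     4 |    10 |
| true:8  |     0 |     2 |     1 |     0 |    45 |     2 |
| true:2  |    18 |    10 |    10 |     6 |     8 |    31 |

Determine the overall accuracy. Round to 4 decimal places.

0.6041

Accuracy = trace / total = (55+38+16+50+45+31=235) / 389 = 235/389 = 0.6041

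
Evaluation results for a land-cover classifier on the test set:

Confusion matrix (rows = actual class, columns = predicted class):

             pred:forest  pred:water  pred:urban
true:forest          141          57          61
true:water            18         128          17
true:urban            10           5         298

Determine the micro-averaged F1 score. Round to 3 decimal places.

0.771

Micro-averaging pools counts across classes: ΣTP=567, ΣFP=168, ΣFN=168.
Micro-F1 score = 2·TP/(2·TP+FP+FN) on pooled counts = 0.771 (equals overall accuracy in single-label multiclass).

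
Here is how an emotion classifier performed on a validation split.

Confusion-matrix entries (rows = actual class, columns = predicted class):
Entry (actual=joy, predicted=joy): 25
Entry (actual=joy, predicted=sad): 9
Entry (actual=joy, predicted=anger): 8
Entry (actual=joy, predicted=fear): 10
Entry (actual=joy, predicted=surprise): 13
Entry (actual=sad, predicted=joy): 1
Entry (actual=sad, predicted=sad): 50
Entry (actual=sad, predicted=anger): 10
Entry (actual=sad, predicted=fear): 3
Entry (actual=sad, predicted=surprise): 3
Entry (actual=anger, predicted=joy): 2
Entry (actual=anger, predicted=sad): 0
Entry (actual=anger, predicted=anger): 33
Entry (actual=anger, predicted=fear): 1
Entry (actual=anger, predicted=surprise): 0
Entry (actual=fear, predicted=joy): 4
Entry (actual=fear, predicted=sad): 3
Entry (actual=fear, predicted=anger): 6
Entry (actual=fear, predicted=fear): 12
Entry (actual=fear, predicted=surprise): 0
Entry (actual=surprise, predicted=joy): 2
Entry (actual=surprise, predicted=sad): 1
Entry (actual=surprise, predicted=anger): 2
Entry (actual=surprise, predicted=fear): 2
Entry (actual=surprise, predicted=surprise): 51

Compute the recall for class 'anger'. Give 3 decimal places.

Take TP from the diagonal, FP from the rest of the 'anger' prediction marginal, FN from the rest of the 'anger' actual marginal.
recall = TP/(TP+FN).
anger: TP=33, FN=2+0+1+0=3 → 33/36 = 0.9167

0.917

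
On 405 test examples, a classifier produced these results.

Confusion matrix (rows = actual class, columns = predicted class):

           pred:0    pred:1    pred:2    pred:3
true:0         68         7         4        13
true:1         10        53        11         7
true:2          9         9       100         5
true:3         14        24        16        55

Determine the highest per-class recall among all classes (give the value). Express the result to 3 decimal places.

Per-class recall (TP/(TP+FN)):
  0: TP=68, FN=7+4+13=24 → 68/92 = 0.7391
  1: TP=53, FN=10+11+7=28 → 53/81 = 0.6543
  2: TP=100, FN=9+9+5=23 → 100/123 = 0.8130
  3: TP=55, FN=14+24+16=54 → 55/109 = 0.5046
Highest is class '2' with recall = 0.813.

0.813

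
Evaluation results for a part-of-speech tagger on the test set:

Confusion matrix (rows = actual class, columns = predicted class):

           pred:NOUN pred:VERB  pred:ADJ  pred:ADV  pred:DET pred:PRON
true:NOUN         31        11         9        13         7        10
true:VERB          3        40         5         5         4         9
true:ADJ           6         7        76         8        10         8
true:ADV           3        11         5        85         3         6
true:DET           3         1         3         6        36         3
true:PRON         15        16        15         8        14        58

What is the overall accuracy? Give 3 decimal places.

0.590

Accuracy = trace / total = (31+40+76+85+36+58=326) / 553 = 326/553 = 0.590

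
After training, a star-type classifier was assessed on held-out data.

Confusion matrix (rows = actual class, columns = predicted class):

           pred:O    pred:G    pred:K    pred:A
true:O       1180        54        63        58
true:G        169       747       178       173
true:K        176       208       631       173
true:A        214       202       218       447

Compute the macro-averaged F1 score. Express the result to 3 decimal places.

Per-class F1 score (2·TP/(2·TP+FP+FN)):
  O: TP=1180, FP=169+176+214=559, FN=54+63+58=175 → 2360/3094 = 0.7628
  G: TP=747, FP=54+208+202=464, FN=169+178+173=520 → 1494/2478 = 0.6029
  K: TP=631, FP=63+178+218=459, FN=176+208+173=557 → 1262/2278 = 0.5540
  A: TP=447, FP=58+173+173=404, FN=214+202+218=634 → 894/1932 = 0.4627
Macro-F1 score = mean = (0.7628 + 0.6029 + 0.5540 + 0.4627) / 4 = 0.596

0.596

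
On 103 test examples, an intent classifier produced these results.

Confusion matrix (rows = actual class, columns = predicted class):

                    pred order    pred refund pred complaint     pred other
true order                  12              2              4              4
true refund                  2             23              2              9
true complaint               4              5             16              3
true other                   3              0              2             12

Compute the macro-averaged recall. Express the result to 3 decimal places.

0.615

Per-class recall (TP/(TP+FN)):
  order: TP=12, FN=2+4+4=10 → 12/22 = 0.5455
  refund: TP=23, FN=2+2+9=13 → 23/36 = 0.6389
  complaint: TP=16, FN=4+5+3=12 → 16/28 = 0.5714
  other: TP=12, FN=3+0+2=5 → 12/17 = 0.7059
Macro-recall = mean = (0.5455 + 0.6389 + 0.5714 + 0.7059) / 4 = 0.615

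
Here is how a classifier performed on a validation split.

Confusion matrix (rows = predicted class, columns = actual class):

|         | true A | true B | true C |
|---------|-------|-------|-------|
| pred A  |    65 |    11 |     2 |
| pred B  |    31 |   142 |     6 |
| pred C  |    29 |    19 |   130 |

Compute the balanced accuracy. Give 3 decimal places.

Balanced accuracy = mean of per-class recall.
  A: recall = 65/125 = 0.5200
  B: recall = 142/172 = 0.8256
  C: recall = 130/138 = 0.9420
Mean = (0.5200 + 0.8256 + 0.9420) / 3 = 0.763

0.763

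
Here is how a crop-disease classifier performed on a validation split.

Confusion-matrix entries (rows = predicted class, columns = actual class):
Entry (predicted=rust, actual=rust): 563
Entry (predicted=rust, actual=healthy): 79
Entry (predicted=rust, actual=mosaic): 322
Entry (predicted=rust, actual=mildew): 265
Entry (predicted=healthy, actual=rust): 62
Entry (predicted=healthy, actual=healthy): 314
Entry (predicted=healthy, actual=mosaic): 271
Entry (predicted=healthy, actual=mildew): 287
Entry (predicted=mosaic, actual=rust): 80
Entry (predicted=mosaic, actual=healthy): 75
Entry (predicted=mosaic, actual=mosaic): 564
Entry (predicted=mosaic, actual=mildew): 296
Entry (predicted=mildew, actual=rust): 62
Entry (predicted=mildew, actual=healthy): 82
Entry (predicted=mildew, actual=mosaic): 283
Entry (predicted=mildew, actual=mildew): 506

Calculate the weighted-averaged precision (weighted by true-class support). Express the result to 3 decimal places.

0.504

Per-class precision (TP/(TP+FP)):
  rust: TP=563, FP=79+322+265=666 → 563/1229 = 0.4581
  healthy: TP=314, FP=62+271+287=620 → 314/934 = 0.3362
  mosaic: TP=564, FP=80+75+296=451 → 564/1015 = 0.5557
  mildew: TP=506, FP=62+82+283=427 → 506/933 = 0.5423
Weighted-precision = Σ (supportᵢ/N)·precisionᵢ with N=4111: (767/4111)·0.4581 + (550/4111)·0.3362 + (1440/4111)·0.5557 + (1354/4111)·0.5423 = 0.504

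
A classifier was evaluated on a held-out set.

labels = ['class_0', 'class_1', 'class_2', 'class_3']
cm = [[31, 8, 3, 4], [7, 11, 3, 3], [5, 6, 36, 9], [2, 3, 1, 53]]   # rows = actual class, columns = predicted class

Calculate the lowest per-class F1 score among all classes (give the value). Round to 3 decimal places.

0.423

Per-class F1 score (2·TP/(2·TP+FP+FN)):
  class_0: TP=31, FP=7+5+2=14, FN=8+3+4=15 → 62/91 = 0.6813
  class_1: TP=11, FP=8+6+3=17, FN=7+3+3=13 → 22/52 = 0.4231
  class_2: TP=36, FP=3+3+1=7, FN=5+6+9=20 → 72/99 = 0.7273
  class_3: TP=53, FP=4+3+9=16, FN=2+3+1=6 → 106/128 = 0.8281
Lowest is class 'class_1' with F1 score = 0.423.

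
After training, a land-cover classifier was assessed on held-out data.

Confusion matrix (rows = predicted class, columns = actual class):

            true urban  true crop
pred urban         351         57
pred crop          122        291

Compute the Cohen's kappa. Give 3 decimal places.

Observed agreement pₒ = trace/N = 642/821 = 0.7820
Expected agreement pₑ = Σ (rowᵢ·colᵢ)/N² = (473·408 + 348·413)/821² = 0.4995
κ = (pₒ − pₑ)/(1 − pₑ) = (0.7820 − 0.4995)/(1 − 0.4995) = 0.564

0.564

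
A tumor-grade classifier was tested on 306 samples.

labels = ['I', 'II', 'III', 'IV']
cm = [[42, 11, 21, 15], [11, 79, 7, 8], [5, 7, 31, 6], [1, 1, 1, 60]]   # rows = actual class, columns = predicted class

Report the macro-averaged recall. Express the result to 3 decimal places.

0.702

Per-class recall (TP/(TP+FN)):
  I: TP=42, FN=11+21+15=47 → 42/89 = 0.4719
  II: TP=79, FN=11+7+8=26 → 79/105 = 0.7524
  III: TP=31, FN=5+7+6=18 → 31/49 = 0.6327
  IV: TP=60, FN=1+1+1=3 → 60/63 = 0.9524
Macro-recall = mean = (0.4719 + 0.7524 + 0.6327 + 0.9524) / 4 = 0.702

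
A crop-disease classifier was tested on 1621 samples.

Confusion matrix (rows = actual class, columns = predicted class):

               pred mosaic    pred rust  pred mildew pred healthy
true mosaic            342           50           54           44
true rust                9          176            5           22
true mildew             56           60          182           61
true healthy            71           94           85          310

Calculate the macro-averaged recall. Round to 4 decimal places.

Per-class recall (TP/(TP+FN)):
  mosaic: TP=342, FN=50+54+44=148 → 342/490 = 0.69796
  rust: TP=176, FN=9+5+22=36 → 176/212 = 0.83019
  mildew: TP=182, FN=56+60+61=177 → 182/359 = 0.50696
  healthy: TP=310, FN=71+94+85=250 → 310/560 = 0.55357
Macro-recall = mean = (0.69796 + 0.83019 + 0.50696 + 0.55357) / 4 = 0.6472

0.6472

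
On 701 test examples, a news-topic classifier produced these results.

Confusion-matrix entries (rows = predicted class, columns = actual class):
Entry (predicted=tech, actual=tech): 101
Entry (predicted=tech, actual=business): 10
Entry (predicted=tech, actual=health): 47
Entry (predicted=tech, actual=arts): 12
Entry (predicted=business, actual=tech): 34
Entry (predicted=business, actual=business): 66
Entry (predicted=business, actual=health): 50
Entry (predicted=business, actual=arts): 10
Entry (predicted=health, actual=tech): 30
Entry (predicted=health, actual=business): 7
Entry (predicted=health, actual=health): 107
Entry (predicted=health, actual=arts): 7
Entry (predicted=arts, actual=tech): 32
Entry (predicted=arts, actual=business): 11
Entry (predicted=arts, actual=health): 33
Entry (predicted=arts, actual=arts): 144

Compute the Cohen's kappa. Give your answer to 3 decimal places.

Observed agreement pₒ = trace/N = 418/701 = 0.5963
Expected agreement pₑ = Σ (rowᵢ·colᵢ)/N² = (197·170 + 94·160 + 237·151 + 173·220)/701² = 0.2490
κ = (pₒ − pₑ)/(1 − pₑ) = (0.5963 − 0.2490)/(1 − 0.2490) = 0.462

0.462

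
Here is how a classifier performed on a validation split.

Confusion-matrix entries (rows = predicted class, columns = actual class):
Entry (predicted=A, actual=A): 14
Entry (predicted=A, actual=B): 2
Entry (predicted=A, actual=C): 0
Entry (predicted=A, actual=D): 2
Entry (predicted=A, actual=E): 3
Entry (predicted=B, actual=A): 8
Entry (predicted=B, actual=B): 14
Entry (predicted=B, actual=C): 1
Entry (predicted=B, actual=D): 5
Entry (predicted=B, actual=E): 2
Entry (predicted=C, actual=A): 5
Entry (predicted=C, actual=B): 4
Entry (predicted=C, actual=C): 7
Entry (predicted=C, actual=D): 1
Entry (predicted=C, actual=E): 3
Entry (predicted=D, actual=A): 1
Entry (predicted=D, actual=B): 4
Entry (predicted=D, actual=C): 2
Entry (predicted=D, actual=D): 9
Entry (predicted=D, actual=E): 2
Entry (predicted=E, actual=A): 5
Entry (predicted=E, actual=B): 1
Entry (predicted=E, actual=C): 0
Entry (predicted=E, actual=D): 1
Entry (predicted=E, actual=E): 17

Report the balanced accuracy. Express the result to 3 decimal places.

0.563

Balanced accuracy = mean of per-class recall.
  A: recall = 14/33 = 0.4242
  B: recall = 14/25 = 0.5600
  C: recall = 7/10 = 0.7000
  D: recall = 9/18 = 0.5000
  E: recall = 17/27 = 0.6296
Mean = (0.4242 + 0.5600 + 0.7000 + 0.5000 + 0.6296) / 5 = 0.563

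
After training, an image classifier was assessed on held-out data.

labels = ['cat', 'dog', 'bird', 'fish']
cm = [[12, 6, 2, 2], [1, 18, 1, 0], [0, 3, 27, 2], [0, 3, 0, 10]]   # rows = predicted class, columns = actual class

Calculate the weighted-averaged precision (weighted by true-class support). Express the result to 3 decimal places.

Per-class precision (TP/(TP+FP)):
  cat: TP=12, FP=6+2+2=10 → 12/22 = 0.5455
  dog: TP=18, FP=1+1+0=2 → 18/20 = 0.9000
  bird: TP=27, FP=0+3+2=5 → 27/32 = 0.8438
  fish: TP=10, FP=0+3+0=3 → 10/13 = 0.7692
Weighted-precision = Σ (supportᵢ/N)·precisionᵢ with N=87: (13/87)·0.5455 + (30/87)·0.9000 + (30/87)·0.8438 + (14/87)·0.7692 = 0.807

0.807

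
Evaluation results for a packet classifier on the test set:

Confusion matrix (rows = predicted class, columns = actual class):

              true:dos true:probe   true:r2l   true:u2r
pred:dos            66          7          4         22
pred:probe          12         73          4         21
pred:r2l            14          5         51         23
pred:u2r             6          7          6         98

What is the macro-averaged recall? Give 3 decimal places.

0.712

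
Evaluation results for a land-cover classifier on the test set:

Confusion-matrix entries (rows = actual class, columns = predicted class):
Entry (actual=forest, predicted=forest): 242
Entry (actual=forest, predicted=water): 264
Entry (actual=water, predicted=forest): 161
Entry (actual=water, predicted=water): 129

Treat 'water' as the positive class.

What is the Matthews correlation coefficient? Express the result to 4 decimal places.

MCC = (TP·TN − FP·FN) / √((TP+FP)(TP+FN)(TN+FP)(TN+FN))
Numerator = 129·242 − 264·161 = -11286
Denominator = √(393·290·506·403) = √23240534460 = 152448.4649
MCC = -11286 / 152448.4649 = -0.0740

-0.0740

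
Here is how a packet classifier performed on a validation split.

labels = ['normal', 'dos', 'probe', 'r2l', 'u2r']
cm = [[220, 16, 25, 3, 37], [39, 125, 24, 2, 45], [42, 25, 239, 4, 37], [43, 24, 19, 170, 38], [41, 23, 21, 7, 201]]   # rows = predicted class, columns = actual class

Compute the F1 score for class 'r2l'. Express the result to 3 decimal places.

Treat 'r2l' as positive and all other classes as negative.
F1 score = 2·TP/(2·TP+FP+FN).
r2l: TP=170, FP=43+24+19+38=124, FN=3+2+4+7=16 → 340/480 = 0.7083

0.708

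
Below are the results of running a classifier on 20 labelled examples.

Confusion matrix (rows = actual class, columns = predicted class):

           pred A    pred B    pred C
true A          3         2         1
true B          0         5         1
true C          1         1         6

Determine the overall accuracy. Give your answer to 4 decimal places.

0.7000

Accuracy = trace / total = (3+5+6=14) / 20 = 14/20 = 0.7000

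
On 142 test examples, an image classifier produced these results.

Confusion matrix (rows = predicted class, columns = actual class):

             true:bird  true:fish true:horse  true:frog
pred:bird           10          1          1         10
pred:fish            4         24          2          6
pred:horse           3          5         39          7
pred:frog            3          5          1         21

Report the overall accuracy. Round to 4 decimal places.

0.6620

Accuracy = trace / total = (10+24+39+21=94) / 142 = 94/142 = 0.6620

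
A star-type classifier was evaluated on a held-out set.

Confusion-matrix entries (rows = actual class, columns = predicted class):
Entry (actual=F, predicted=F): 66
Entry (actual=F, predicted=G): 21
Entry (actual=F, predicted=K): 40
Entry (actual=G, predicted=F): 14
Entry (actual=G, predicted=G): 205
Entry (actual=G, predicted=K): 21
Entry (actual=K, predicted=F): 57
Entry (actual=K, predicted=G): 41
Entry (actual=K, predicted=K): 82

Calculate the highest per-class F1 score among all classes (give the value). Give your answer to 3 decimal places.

0.809

Per-class F1 score (2·TP/(2·TP+FP+FN)):
  F: TP=66, FP=14+57=71, FN=21+40=61 → 132/264 = 0.5000
  G: TP=205, FP=21+41=62, FN=14+21=35 → 410/507 = 0.8087
  K: TP=82, FP=40+21=61, FN=57+41=98 → 164/323 = 0.5077
Highest is class 'G' with F1 score = 0.809.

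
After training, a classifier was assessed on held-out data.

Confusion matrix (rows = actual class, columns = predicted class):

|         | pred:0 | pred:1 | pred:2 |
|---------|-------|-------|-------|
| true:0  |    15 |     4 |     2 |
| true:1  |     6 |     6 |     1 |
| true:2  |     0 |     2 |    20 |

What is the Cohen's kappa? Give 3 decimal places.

0.587

Observed agreement pₒ = trace/N = 41/56 = 0.7321
Expected agreement pₑ = Σ (rowᵢ·colᵢ)/N² = (21·21 + 13·12 + 22·23)/56² = 0.3517
κ = (pₒ − pₑ)/(1 − pₑ) = (0.7321 − 0.3517)/(1 − 0.3517) = 0.587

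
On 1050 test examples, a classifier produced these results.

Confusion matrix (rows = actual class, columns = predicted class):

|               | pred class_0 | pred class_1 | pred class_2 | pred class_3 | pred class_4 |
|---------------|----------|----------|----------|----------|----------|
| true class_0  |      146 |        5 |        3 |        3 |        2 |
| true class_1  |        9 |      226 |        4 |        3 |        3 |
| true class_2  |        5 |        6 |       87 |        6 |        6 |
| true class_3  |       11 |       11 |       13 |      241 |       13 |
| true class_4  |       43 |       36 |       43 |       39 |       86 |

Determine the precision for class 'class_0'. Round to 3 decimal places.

0.682

precision = TP/(TP+FP).
class_0: TP=146, FP=9+5+11+43=68 → 146/214 = 0.6822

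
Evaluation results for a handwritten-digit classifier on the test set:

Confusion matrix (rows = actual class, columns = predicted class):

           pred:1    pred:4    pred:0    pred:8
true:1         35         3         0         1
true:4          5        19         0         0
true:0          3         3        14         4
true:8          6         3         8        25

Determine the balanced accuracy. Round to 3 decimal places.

Balanced accuracy = mean of per-class recall.
  1: recall = 35/39 = 0.8974
  4: recall = 19/24 = 0.7917
  0: recall = 14/24 = 0.5833
  8: recall = 25/42 = 0.5952
Mean = (0.8974 + 0.7917 + 0.5833 + 0.5952) / 4 = 0.717

0.717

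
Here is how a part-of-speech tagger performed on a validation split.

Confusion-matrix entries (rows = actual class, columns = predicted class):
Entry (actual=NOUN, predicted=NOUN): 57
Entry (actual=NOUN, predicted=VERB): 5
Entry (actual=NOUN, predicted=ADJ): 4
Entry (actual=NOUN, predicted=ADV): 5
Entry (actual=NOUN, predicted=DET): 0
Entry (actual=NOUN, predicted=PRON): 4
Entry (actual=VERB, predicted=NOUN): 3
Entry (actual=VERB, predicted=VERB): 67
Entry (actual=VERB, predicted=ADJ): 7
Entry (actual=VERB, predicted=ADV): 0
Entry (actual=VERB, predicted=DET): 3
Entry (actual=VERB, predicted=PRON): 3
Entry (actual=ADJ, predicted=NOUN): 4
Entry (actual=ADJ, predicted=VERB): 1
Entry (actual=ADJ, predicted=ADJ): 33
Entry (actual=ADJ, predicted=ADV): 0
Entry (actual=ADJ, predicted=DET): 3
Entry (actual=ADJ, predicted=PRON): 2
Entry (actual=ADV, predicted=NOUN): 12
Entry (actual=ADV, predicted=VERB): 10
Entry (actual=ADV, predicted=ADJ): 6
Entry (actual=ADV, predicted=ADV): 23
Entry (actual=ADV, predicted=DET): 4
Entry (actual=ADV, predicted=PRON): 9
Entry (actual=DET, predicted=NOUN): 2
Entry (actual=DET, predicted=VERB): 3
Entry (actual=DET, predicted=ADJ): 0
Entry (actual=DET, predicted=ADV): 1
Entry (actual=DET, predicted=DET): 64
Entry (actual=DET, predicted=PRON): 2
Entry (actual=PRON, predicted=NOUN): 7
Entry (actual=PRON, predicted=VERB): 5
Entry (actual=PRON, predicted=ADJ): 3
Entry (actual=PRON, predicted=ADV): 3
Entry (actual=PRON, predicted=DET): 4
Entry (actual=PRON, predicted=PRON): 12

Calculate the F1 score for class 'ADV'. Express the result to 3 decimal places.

Take TP from the diagonal, FP from the rest of the 'ADV' prediction marginal, FN from the rest of the 'ADV' actual marginal.
F1 score = 2·TP/(2·TP+FP+FN).
ADV: TP=23, FP=5+0+0+1+3=9, FN=12+10+6+4+9=41 → 46/96 = 0.4792

0.479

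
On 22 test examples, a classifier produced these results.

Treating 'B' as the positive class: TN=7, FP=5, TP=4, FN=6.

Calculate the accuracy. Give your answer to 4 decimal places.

Accuracy = (TP+TN)/N = (4+7)/22 = 0.5000

0.5000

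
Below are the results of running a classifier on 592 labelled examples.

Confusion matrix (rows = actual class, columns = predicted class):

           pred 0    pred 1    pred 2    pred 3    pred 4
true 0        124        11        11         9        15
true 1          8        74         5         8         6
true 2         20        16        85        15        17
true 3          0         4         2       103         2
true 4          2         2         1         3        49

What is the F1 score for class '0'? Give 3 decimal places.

One-vs-rest for '0': TP = diagonal; FP = other classes predicted '0'; FN = '0' predicted as other.
F1 score = 2·TP/(2·TP+FP+FN).
0: TP=124, FP=8+20+0+2=30, FN=11+11+9+15=46 → 248/324 = 0.7654

0.765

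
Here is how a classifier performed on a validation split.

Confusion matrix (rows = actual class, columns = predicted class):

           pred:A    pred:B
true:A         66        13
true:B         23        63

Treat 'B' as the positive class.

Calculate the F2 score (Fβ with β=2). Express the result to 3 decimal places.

0.750

Fβ = (1+β²)·TP / ((1+β²)·TP + β²·FN + FP), with β²=4
= 5·63 / (5·63 + 4·23 + 13) = 0.750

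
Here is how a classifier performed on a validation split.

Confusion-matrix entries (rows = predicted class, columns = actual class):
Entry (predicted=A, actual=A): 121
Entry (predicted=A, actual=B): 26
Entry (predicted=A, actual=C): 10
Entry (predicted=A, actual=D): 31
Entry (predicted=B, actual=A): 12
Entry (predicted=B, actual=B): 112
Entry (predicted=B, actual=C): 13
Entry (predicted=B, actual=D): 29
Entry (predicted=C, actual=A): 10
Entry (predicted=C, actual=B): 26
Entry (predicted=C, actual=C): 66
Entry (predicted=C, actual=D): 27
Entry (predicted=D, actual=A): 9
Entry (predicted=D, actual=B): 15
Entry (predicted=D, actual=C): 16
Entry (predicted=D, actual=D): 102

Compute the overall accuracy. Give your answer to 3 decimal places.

Accuracy = trace / total = (121+112+66+102=401) / 625 = 401/625 = 0.642

0.642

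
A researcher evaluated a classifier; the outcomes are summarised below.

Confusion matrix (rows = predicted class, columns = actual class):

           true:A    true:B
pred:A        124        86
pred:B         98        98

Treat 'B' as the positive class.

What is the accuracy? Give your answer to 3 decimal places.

0.547

Accuracy = (TP+TN)/N = (98+124)/406 = 0.547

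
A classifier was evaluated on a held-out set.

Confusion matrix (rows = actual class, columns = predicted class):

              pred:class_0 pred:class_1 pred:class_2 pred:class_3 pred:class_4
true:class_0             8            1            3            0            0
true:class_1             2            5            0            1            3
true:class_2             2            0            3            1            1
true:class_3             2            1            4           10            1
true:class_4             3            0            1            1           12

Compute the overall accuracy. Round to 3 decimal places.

0.585

Accuracy = trace / total = (8+5+3+10+12=38) / 65 = 38/65 = 0.585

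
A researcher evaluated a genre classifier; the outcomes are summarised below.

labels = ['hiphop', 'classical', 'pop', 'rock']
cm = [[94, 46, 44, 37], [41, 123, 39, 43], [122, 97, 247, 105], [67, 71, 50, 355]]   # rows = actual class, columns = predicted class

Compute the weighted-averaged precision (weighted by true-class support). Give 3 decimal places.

Per-class precision (TP/(TP+FP)):
  hiphop: TP=94, FP=41+122+67=230 → 94/324 = 0.2901
  classical: TP=123, FP=46+97+71=214 → 123/337 = 0.3650
  pop: TP=247, FP=44+39+50=133 → 247/380 = 0.6500
  rock: TP=355, FP=37+43+105=185 → 355/540 = 0.6574
Weighted-precision = Σ (supportᵢ/N)·precisionᵢ with N=1581: (221/1581)·0.2901 + (246/1581)·0.3650 + (571/1581)·0.6500 + (543/1581)·0.6574 = 0.558

0.558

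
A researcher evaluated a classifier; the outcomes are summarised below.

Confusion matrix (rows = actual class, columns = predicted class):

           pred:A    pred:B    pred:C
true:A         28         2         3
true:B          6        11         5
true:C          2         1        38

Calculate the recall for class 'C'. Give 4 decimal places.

Take TP from the diagonal, FP from the rest of the 'C' prediction marginal, FN from the rest of the 'C' actual marginal.
recall = TP/(TP+FN).
C: TP=38, FN=2+1=3 → 38/41 = 0.92683

0.9268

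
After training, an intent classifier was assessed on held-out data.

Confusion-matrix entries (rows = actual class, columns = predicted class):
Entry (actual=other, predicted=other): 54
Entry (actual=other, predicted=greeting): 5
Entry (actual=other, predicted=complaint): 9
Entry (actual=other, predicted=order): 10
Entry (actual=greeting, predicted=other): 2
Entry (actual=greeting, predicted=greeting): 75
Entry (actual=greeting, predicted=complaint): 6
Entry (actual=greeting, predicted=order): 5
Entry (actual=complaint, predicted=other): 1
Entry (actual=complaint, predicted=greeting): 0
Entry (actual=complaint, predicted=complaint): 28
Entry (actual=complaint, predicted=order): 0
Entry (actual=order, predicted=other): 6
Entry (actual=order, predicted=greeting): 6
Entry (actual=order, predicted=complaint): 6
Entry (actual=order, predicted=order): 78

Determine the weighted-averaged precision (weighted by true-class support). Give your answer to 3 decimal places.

Per-class precision (TP/(TP+FP)):
  other: TP=54, FP=2+1+6=9 → 54/63 = 0.8571
  greeting: TP=75, FP=5+0+6=11 → 75/86 = 0.8721
  complaint: TP=28, FP=9+6+6=21 → 28/49 = 0.5714
  order: TP=78, FP=10+5+0=15 → 78/93 = 0.8387
Weighted-precision = Σ (supportᵢ/N)·precisionᵢ with N=291: (78/291)·0.8571 + (88/291)·0.8721 + (29/291)·0.5714 + (96/291)·0.8387 = 0.827

0.827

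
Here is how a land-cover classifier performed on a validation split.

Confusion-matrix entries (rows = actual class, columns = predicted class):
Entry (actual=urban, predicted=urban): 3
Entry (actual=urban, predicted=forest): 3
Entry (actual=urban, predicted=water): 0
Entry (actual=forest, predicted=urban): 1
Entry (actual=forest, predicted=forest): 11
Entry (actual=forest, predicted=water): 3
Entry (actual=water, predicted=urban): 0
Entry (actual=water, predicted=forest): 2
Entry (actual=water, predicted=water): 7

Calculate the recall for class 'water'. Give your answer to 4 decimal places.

0.7778

Treat 'water' as positive and all other classes as negative.
recall = TP/(TP+FN).
water: TP=7, FN=0+2=2 → 7/9 = 0.77778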